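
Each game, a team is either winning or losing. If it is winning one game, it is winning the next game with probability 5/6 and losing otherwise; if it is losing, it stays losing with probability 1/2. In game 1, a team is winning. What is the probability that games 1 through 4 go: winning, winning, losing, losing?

Game 1 is given. For each transition, use the conditional probability from the current state:
P(winning | winning) = 5/6; P(losing | winning) = 1/6; P(losing | losing) = 1/2.
P = 5/6 × 1/6 × 1/2 = 5/72.

5/72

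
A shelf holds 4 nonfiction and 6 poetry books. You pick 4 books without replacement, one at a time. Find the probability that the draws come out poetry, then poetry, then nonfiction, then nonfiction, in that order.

1/14

Each draw changes the counts, so multiply the conditional probabilities along the sequence:
P = 6/10 × 5/9 × 4/8 × 3/7 = 360/5040 = 1/14.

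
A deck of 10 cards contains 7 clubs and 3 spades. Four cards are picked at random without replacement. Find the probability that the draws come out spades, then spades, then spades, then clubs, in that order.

1/120

Each draw changes the counts, so multiply the conditional probabilities along the sequence:
P = 3/10 × 2/9 × 1/8 × 7/7 = 42/5040 = 1/120.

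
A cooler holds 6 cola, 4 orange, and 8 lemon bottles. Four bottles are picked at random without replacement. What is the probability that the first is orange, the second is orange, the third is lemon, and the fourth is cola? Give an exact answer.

Each draw changes the counts, so multiply the conditional probabilities along the sequence:
P = 4/18 × 3/17 × 8/16 × 6/15 = 576/73440 = 2/255.

2/255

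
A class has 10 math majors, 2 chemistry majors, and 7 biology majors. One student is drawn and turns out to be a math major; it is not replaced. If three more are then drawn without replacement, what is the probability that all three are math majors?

With the first student removed, 9 math majors remain out of 18.
P = 9/18 × 8/17 × 7/16 = 504/4896 = 7/68.

7/68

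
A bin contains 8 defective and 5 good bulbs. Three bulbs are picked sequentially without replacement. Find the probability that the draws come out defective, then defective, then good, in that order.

Chain rule:
P = 8/13 × 7/12 × 5/11 = 280/1716 = 70/429.

70/429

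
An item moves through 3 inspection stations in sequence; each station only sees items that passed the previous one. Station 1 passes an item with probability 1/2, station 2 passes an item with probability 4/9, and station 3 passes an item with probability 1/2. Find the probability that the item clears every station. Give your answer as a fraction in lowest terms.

1/9

Multiplying along the chain,
P = 1/2 × 4/9 × 1/2 = 4/36 = 1/9.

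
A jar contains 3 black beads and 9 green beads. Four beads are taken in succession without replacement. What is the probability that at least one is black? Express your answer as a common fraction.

41/55

P(no black) = 9/12 × 8/11 × 7/10 × 6/9 = 3024/11880 = 14/55.
P(at least one) = 1 − 14/55 = 41/55.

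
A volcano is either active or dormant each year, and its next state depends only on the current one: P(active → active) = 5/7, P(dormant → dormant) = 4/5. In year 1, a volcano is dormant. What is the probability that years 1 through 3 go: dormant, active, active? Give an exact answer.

1/7

Year 1 is given. For each transition, use the conditional probability from the current state:
P(active | dormant) = 1/5; P(active | active) = 5/7.
P = 1/5 × 5/7 = 5/35 = 1/7.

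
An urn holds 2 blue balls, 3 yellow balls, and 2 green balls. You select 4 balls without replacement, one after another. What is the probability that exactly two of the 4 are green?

One ordering (green drawn first) has probability 2/7 × 1/6 × 5/5 × 4/4 = 40/840 = 1/21.
There are C(4,2) = 6 such orderings, each equally likely, so P = 6 × 1/21 = 2/7.

2/7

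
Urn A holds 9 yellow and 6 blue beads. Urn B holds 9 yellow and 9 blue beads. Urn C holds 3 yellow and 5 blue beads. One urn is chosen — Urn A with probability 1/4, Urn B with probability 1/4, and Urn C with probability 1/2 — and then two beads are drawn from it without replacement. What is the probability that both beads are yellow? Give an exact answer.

From Urn A: P(both yellow) = (9/15)(8/14) = 12/35.
From Urn B: P(both yellow) = (9/18)(8/17) = 4/17.
From Urn C: P(both yellow) = (3/8)(2/7) = 3/28.
Total probability = (1/4)(12/35) + (1/4)(4/17) + (1/2)(3/28) = 943/4760.

943/4760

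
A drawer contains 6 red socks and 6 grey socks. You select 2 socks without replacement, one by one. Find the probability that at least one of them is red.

P(no red) = 6/12 × 5/11 = 30/132 = 5/22.
P(at least one) = 1 − 5/22 = 17/22.

17/22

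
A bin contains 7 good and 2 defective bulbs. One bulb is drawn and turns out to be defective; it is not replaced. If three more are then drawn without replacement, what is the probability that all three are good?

With the first bulb removed, 7 good remain out of 8.
P = 7/8 × 6/7 × 5/6 = 210/336 = 5/8.

5/8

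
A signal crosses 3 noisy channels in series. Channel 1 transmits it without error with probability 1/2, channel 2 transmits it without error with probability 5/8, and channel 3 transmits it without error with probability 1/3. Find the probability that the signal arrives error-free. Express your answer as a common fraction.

5/48

The events are sequential, so multiply the conditional probabilities:
P = 1/2 × 5/8 × 1/3 = 5/48.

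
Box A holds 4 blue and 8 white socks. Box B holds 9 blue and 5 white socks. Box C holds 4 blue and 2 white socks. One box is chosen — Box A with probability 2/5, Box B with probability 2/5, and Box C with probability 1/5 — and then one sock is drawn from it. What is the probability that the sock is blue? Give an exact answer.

11/21

From Box A: P(blue) = 4/12.
From Box B: P(blue) = 9/14.
From Box C: P(blue) = 4/6.
Total probability = (2/5)(4/12) + (2/5)(9/14) + (1/5)(4/6) = 11/21.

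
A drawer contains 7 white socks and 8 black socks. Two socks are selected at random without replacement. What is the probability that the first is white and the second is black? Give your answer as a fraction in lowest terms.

Multiply the probability of each draw given the previous ones:
P = 7/15 × 8/14 = 56/210 = 4/15.

4/15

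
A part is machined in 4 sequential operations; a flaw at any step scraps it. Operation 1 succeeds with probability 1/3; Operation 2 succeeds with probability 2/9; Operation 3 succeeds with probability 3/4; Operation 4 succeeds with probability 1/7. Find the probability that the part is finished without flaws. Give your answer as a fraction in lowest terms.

1/126

The events are sequential, so multiply the conditional probabilities:
P = 1/3 × 2/9 × 3/4 × 1/7 = 6/756 = 1/126.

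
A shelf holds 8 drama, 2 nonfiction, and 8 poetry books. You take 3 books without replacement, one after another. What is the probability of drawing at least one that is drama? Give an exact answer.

29/34

P(no drama) = 10/18 × 9/17 × 8/16 = 720/4896 = 5/34.
P(at least one) = 1 − 5/34 = 29/34.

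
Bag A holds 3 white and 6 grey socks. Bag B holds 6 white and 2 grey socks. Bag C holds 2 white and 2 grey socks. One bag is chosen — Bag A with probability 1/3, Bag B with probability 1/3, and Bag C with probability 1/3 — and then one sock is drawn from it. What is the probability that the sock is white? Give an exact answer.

From Bag A: P(white) = 3/9.
From Bag B: P(white) = 6/8.
From Bag C: P(white) = 2/4.
Total probability = (1/3)(3/9) + (1/3)(6/8) + (1/3)(2/4) = 19/36.

19/36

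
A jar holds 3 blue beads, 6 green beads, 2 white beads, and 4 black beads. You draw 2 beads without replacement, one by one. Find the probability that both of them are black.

P(all black) = 4/15 × 3/14 = 12/210 = 2/35.

2/35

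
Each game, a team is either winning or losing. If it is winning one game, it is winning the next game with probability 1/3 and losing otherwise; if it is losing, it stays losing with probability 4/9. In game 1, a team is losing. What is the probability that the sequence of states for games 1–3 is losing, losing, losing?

Game 1 is given. For each transition, use the conditional probability from the current state:
P(losing | losing) = 4/9; P(losing | losing) = 4/9.
P = 4/9 × 4/9 = 16/81.

16/81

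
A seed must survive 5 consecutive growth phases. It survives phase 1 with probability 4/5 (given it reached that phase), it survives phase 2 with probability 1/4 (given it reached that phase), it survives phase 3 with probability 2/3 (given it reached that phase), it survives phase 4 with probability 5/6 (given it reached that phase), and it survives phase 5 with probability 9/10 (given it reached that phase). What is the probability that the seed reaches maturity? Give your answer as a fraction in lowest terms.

The events are sequential, so multiply the conditional probabilities:
P = 4/5 × 1/4 × 2/3 × 5/6 × 9/10 = 360/3600 = 1/10.

1/10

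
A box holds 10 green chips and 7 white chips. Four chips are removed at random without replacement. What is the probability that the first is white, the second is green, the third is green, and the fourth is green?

3/34

Chain rule:
P = 7/17 × 10/16 × 9/15 × 8/14 = 5040/57120 = 3/34.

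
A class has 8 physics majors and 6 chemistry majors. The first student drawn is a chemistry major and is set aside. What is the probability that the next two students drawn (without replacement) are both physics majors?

With the first student removed, 8 physics majors remain out of 13.
P = 8/13 × 7/12 = 56/156 = 14/39.

14/39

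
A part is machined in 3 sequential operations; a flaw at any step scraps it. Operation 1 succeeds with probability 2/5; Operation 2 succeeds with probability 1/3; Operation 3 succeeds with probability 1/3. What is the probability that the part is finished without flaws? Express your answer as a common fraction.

The events are sequential, so multiply the conditional probabilities:
P = 2/5 × 1/3 × 1/3 = 2/45.

2/45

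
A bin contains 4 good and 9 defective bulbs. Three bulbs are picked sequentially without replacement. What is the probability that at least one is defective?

P(no defective) = 4/13 × 3/12 × 2/11 = 24/1716 = 2/143.
P(at least one) = 1 − 2/143 = 141/143.

141/143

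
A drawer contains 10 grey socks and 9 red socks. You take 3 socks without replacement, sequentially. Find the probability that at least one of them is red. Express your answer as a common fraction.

P(no red) = 10/19 × 9/18 × 8/17 = 720/5814 = 40/323.
P(at least one) = 1 − 40/323 = 283/323.

283/323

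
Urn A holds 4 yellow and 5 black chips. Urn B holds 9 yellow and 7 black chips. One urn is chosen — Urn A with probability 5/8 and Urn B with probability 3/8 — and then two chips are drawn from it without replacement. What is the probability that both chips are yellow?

13/60

From Urn A: P(both yellow) = (4/9)(3/8) = 1/6.
From Urn B: P(both yellow) = (9/16)(8/15) = 3/10.
Total probability = (5/8)(1/6) + (3/8)(3/10) = 13/60.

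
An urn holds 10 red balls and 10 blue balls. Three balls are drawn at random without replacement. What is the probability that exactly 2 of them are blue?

One ordering (blue drawn first) has probability 10/20 × 9/19 × 10/18 = 900/6840 = 5/38.
There are C(3,2) = 3 such orderings, each equally likely, so P = 3 × 5/38 = 15/38.

15/38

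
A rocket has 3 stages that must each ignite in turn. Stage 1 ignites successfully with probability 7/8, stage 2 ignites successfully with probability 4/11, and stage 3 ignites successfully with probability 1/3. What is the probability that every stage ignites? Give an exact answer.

7/66

The events are sequential, so multiply the conditional probabilities:
P = 7/8 × 4/11 × 1/3 = 28/264 = 7/66.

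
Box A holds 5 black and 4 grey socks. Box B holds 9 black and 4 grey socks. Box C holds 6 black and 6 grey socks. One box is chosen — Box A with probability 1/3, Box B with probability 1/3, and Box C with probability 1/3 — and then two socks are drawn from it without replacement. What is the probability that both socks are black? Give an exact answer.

1244/3861

From Box A: P(both black) = (5/9)(4/8) = 5/18.
From Box B: P(both black) = (9/13)(8/12) = 6/13.
From Box C: P(both black) = (6/12)(5/11) = 5/22.
Total probability = (1/3)(5/18) + (1/3)(6/13) + (1/3)(5/22) = 1244/3861.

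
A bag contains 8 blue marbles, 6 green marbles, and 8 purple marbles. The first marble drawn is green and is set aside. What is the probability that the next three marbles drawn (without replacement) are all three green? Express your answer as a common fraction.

1/133

After the first draw, 5 of the remaining 21 marbles are green.
P = 5/21 × 4/20 × 3/19 = 60/7980 = 1/133.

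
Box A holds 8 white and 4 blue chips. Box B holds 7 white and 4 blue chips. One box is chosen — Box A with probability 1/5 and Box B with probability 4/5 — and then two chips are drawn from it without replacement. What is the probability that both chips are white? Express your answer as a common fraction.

322/825

From Box A: P(both white) = (8/12)(7/11) = 14/33.
From Box B: P(both white) = (7/11)(6/10) = 21/55.
Total probability = (1/5)(14/33) + (4/5)(21/55) = 322/825.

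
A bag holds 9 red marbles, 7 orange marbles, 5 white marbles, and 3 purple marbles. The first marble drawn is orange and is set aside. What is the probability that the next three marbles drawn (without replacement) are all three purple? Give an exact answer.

1/1771

After the first draw, 3 of the remaining 23 marbles are purple.
P = 3/23 × 2/22 × 1/21 = 6/10626 = 1/1771.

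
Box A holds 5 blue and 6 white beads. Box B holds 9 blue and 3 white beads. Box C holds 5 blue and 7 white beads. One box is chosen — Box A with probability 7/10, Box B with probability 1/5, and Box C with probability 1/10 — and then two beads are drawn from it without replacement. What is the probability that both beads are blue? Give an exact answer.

From Box A: P(both blue) = (5/11)(4/10) = 2/11.
From Box B: P(both blue) = (9/12)(8/11) = 6/11.
From Box C: P(both blue) = (5/12)(4/11) = 5/33.
Total probability = (7/10)(2/11) + (1/5)(6/11) + (1/10)(5/33) = 83/330.

83/330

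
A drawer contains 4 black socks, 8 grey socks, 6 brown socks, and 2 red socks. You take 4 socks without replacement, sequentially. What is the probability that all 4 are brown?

P = 6/20 × 5/19 × 4/18 × 3/17 = 360/116280 = 1/323.

1/323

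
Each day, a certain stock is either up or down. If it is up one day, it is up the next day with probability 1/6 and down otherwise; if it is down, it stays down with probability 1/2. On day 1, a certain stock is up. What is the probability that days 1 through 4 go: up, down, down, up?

Day 1 is given. For each transition, use the conditional probability from the current state:
P(down | up) = 5/6; P(down | down) = 1/2; P(up | down) = 1/2.
P = 5/6 × 1/2 × 1/2 = 5/24.

5/24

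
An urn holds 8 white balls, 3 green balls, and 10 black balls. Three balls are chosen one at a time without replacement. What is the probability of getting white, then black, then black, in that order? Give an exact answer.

Chain rule:
P = 8/21 × 10/20 × 9/19 = 720/7980 = 12/133.

12/133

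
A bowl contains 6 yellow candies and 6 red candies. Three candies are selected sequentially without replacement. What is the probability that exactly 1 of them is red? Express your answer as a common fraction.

9/22

One ordering (red drawn first) has probability 6/12 × 6/11 × 5/10 = 180/1320 = 3/22.
There are C(3,1) = 3 such orderings, each equally likely, so P = 3 × 3/22 = 9/22.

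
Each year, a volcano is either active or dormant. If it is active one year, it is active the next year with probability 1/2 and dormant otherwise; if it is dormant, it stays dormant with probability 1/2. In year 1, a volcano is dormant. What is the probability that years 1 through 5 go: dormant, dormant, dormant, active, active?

Year 1 is given. For each transition, use the conditional probability from the current state:
P(dormant | dormant) = 1/2; P(dormant | dormant) = 1/2; P(active | dormant) = 1/2; P(active | active) = 1/2.
P = 1/2 × 1/2 × 1/2 × 1/2 = 1/16.

1/16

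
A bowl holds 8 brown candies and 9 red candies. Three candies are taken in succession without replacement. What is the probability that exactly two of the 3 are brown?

One ordering (brown drawn first) has probability 8/17 × 7/16 × 9/15 = 504/4080 = 21/170.
There are C(3,2) = 3 such orderings, each equally likely, so P = 3 × 21/170 = 63/170.

63/170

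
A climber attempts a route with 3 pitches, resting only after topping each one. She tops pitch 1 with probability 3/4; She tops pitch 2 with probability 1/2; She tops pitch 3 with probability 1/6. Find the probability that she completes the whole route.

The events are sequential, so multiply the conditional probabilities:
P = 3/4 × 1/2 × 1/6 = 3/48 = 1/16.

1/16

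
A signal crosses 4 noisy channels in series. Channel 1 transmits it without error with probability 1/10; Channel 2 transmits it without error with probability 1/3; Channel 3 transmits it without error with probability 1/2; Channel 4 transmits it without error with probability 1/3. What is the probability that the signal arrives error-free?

Multiplying along the chain,
P = 1/10 × 1/3 × 1/2 × 1/3 = 1/180.

1/180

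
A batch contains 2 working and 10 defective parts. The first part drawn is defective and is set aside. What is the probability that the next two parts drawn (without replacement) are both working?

1/55

With the first part removed, 2 working remain out of 11.
P = 2/11 × 1/10 = 2/110 = 1/55.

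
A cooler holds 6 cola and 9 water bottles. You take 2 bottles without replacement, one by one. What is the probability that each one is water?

12/35

P = 9/15 × 8/14 = 72/210 = 12/35.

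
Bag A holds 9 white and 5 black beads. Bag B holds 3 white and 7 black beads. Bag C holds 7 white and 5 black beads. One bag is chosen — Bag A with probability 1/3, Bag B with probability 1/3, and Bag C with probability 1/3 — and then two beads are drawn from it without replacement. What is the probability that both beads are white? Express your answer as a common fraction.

23437/90090

From Bag A: P(both white) = (9/14)(8/13) = 36/91.
From Bag B: P(both white) = (3/10)(2/9) = 1/15.
From Bag C: P(both white) = (7/12)(6/11) = 7/22.
Total probability = (1/3)(36/91) + (1/3)(1/15) + (1/3)(7/22) = 23437/90090.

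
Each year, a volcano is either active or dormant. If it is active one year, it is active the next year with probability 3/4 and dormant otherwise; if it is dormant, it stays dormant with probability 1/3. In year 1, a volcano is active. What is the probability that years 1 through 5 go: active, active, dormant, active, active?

Year 1 is given. For each transition, use the conditional probability from the current state:
P(active | active) = 3/4; P(dormant | active) = 1/4; P(active | dormant) = 2/3; P(active | active) = 3/4.
P = 3/4 × 1/4 × 2/3 × 3/4 = 18/192 = 3/32.

3/32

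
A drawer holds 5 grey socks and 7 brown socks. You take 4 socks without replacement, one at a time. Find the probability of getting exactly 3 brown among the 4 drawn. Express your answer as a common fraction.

35/99

One ordering (brown drawn first) has probability 7/12 × 6/11 × 5/10 × 5/9 = 1050/11880 = 35/396.
There are C(4,3) = 4 such orderings, each equally likely, so P = 4 × 35/396 = 35/99.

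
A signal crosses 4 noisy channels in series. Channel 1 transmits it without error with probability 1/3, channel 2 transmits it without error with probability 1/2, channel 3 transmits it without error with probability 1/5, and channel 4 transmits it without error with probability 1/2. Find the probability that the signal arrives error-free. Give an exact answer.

Multiplying along the chain,
P = 1/3 × 1/2 × 1/5 × 1/2 = 1/60.

1/60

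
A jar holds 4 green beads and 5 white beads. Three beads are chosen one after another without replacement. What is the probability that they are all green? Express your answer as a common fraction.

1/21

P = 4/9 × 3/8 × 2/7 = 24/504 = 1/21.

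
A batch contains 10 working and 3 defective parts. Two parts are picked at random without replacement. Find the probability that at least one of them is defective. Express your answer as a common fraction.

11/26

P(no defective) = 10/13 × 9/12 = 90/156 = 15/26.
P(at least one) = 1 − 15/26 = 11/26.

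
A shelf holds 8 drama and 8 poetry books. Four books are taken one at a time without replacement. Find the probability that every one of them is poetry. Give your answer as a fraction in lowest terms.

P(every draw is poetry) = 8/16 × 7/15 × 6/14 × 5/13 = 1680/43680 = 1/26.

1/26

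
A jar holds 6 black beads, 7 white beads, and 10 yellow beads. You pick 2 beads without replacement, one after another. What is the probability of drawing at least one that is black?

P(no black) = 17/23 × 16/22 = 272/506 = 136/253.
P(at least one) = 1 − 136/253 = 117/253.

117/253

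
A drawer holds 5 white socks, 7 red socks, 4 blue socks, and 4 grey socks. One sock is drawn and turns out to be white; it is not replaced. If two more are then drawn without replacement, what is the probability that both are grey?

With the first sock removed, 4 grey remain out of 19.
P = 4/19 × 3/18 = 12/342 = 2/57.

2/57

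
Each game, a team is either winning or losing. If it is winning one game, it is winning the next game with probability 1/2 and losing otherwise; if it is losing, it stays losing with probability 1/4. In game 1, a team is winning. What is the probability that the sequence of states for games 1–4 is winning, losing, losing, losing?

1/32

Game 1 is given. For each transition, use the conditional probability from the current state:
P(losing | winning) = 1/2; P(losing | losing) = 1/4; P(losing | losing) = 1/4.
P = 1/2 × 1/4 × 1/4 = 1/32.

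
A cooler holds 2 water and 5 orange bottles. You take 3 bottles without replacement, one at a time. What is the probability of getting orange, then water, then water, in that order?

Multiply the probability of each draw given the previous ones:
P = 5/7 × 2/6 × 1/5 = 10/210 = 1/21.

1/21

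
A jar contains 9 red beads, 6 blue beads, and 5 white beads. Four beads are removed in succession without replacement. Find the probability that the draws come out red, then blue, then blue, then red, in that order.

6/323

Multiply the probability of each draw given the previous ones:
P = 9/20 × 6/19 × 5/18 × 8/17 = 2160/116280 = 6/323.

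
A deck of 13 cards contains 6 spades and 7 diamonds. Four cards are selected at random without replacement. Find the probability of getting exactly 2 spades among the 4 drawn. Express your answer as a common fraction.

63/143

One ordering (spades drawn first) has probability 6/13 × 5/12 × 7/11 × 6/10 = 1260/17160 = 21/286.
There are C(4,2) = 6 such orderings, each equally likely, so P = 6 × 21/286 = 63/143.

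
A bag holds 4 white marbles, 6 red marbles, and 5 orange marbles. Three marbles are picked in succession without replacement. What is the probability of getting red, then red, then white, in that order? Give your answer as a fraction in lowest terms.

4/91

Multiply the probability of each draw given the previous ones:
P = 6/15 × 5/14 × 4/13 = 120/2730 = 4/91.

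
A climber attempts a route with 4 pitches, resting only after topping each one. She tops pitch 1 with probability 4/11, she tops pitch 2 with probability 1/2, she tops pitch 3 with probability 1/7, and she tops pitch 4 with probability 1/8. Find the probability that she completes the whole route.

1/308

Multiplying along the chain,
P = 4/11 × 1/2 × 1/7 × 1/8 = 4/1232 = 1/308.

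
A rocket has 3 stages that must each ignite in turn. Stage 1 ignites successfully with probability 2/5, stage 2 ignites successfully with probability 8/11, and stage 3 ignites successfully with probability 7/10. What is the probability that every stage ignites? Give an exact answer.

Each stage is reached only if all earlier stages succeed, so
P = 2/5 × 8/11 × 7/10 = 112/550 = 56/275.

56/275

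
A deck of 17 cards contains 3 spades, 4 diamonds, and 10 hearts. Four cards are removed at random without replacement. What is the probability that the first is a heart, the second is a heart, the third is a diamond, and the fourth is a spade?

Each draw changes the counts, so multiply the conditional probabilities along the sequence:
P = 10/17 × 9/16 × 4/15 × 3/14 = 1080/57120 = 9/476.

9/476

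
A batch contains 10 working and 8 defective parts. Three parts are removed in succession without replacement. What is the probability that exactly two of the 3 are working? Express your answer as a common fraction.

One ordering (working drawn first) has probability 10/18 × 9/17 × 8/16 = 720/4896 = 5/34.
There are C(3,2) = 3 such orderings, each equally likely, so P = 3 × 5/34 = 15/34.

15/34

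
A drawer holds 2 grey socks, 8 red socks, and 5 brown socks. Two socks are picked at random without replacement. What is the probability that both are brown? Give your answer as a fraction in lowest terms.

P(every draw is brown) = 5/15 × 4/14 = 20/210 = 2/21.

2/21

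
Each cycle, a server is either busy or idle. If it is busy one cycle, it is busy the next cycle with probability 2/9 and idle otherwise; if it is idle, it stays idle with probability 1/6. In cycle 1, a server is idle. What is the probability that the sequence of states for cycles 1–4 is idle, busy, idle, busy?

175/324

Cycle 1 is given. For each transition, use the conditional probability from the current state:
P(busy | idle) = 5/6; P(idle | busy) = 7/9; P(busy | idle) = 5/6.
P = 5/6 × 7/9 × 5/6 = 175/324.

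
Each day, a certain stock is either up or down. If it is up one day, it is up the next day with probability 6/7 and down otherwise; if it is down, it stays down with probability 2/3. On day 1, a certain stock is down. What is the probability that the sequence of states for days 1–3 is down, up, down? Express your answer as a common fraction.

Day 1 is given. For each transition, use the conditional probability from the current state:
P(up | down) = 1/3; P(down | up) = 1/7.
P = 1/3 × 1/7 = 1/21.

1/21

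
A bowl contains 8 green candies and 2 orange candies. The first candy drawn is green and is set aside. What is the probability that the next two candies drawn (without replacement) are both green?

After the first draw, 7 of the remaining 9 candies are green.
P = 7/9 × 6/8 = 42/72 = 7/12.

7/12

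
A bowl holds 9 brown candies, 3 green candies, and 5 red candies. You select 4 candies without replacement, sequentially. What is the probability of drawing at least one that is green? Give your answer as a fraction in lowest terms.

P(no green) = 14/17 × 13/16 × 12/15 × 11/14 = 24024/57120 = 143/340.
P(at least one) = 1 − 143/340 = 197/340.

197/340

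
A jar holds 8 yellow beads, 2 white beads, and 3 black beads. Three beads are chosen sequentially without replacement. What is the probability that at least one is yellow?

138/143

P(no yellow) = 5/13 × 4/12 × 3/11 = 60/1716 = 5/143.
P(at least one) = 1 − 5/143 = 138/143.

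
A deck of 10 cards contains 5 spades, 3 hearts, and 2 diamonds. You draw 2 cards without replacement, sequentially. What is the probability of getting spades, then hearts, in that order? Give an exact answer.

1/6

Chain rule:
P = 5/10 × 3/9 = 15/90 = 1/6.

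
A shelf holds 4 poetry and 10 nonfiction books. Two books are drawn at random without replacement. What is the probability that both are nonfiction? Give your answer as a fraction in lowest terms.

P(all nonfiction) = 10/14 × 9/13 = 90/182 = 45/91.

45/91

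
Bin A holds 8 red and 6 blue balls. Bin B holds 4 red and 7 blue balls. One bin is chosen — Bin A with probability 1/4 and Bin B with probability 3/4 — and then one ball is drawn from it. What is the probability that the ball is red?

From Bin A: P(red) = 8/14.
From Bin B: P(red) = 4/11.
Total probability = (1/4)(8/14) + (3/4)(4/11) = 32/77.

32/77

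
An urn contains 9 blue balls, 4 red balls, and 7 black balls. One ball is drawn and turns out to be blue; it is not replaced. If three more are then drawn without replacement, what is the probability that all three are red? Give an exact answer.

After the first draw, 4 of the remaining 19 balls are red.
P = 4/19 × 3/18 × 2/17 = 24/5814 = 4/969.

4/969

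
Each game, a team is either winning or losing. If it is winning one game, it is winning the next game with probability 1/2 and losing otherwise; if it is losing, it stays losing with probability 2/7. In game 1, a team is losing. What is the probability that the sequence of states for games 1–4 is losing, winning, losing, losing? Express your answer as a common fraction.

5/49

Game 1 is given. For each transition, use the conditional probability from the current state:
P(winning | losing) = 5/7; P(losing | winning) = 1/2; P(losing | losing) = 2/7.
P = 5/7 × 1/2 × 2/7 = 10/98 = 5/49.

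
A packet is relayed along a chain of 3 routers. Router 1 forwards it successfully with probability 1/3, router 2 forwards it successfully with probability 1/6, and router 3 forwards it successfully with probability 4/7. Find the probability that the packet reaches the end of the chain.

2/63

Each stage is reached only if all earlier stages succeed, so
P = 1/3 × 1/6 × 4/7 = 4/126 = 2/63.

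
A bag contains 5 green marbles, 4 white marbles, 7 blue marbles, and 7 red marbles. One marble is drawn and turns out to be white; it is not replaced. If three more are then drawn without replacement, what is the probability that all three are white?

After the first draw, 3 of the remaining 22 marbles are white.
P = 3/22 × 2/21 × 1/20 = 6/9240 = 1/1540.

1/1540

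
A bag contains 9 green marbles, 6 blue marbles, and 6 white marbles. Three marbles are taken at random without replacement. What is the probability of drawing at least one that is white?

P(no white) = 15/21 × 14/20 × 13/19 = 2730/7980 = 13/38.
P(at least one) = 1 − 13/38 = 25/38.

25/38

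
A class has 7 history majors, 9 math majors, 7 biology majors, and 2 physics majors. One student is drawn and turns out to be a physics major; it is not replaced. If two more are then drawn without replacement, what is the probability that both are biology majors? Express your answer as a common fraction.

With the first student removed, 7 biology majors remain out of 24.
P = 7/24 × 6/23 = 42/552 = 7/92.

7/92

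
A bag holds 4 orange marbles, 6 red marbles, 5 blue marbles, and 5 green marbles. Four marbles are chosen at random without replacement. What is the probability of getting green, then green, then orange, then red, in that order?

Chain rule:
P = 5/20 × 4/19 × 4/18 × 6/17 = 480/116280 = 4/969.

4/969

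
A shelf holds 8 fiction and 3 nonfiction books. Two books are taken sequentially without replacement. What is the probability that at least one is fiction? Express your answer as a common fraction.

P(no fiction) = 3/11 × 2/10 = 6/110 = 3/55.
P(at least one) = 1 − 3/55 = 52/55.

52/55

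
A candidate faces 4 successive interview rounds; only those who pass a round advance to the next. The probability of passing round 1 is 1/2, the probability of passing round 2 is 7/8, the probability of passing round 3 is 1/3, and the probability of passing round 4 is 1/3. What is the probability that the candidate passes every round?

Multiplying along the chain,
P = 1/2 × 7/8 × 1/3 × 1/3 = 7/144.

7/144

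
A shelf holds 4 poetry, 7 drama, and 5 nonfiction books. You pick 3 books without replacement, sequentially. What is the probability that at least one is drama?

17/20

P(no drama) = 9/16 × 8/15 × 7/14 = 504/3360 = 3/20.
P(at least one) = 1 − 3/20 = 17/20.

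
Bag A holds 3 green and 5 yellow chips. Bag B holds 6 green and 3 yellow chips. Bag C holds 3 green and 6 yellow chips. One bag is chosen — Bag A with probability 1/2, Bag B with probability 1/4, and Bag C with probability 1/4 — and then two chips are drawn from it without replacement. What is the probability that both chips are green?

5/28

From Bag A: P(both green) = (3/8)(2/7) = 3/28.
From Bag B: P(both green) = (6/9)(5/8) = 5/12.
From Bag C: P(both green) = (3/9)(2/8) = 1/12.
Total probability = (1/2)(3/28) + (1/4)(5/12) + (1/4)(1/12) = 5/28.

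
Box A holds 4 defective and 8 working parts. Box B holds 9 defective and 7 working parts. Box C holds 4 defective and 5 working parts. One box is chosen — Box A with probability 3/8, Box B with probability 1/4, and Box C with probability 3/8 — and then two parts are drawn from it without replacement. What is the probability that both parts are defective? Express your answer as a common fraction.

151/880

From Box A: P(both defective) = (4/12)(3/11) = 1/11.
From Box B: P(both defective) = (9/16)(8/15) = 3/10.
From Box C: P(both defective) = (4/9)(3/8) = 1/6.
Total probability = (3/8)(1/11) + (1/4)(3/10) + (3/8)(1/6) = 151/880.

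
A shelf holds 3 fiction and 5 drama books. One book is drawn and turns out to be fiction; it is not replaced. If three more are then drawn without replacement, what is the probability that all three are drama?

2/7

With the first book removed, 5 drama remain out of 7.
P = 5/7 × 4/6 × 3/5 = 60/210 = 2/7.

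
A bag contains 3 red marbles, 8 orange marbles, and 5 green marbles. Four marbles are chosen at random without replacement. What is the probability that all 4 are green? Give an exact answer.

P(all green) = 5/16 × 4/15 × 3/14 × 2/13 = 120/43680 = 1/364.

1/364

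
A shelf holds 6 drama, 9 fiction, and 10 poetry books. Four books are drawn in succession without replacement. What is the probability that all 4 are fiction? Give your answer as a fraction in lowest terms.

63/6325

P(all fiction) = 9/25 × 8/24 × 7/23 × 6/22 = 3024/303600 = 63/6325.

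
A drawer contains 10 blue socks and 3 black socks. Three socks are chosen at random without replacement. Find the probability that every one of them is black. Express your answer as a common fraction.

1/286

P = 3/13 × 2/12 × 1/11 = 6/1716 = 1/286.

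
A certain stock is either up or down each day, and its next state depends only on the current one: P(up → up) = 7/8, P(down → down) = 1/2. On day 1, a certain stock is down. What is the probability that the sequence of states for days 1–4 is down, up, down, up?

1/32

Day 1 is given. For each transition, use the conditional probability from the current state:
P(up | down) = 1/2; P(down | up) = 1/8; P(up | down) = 1/2.
P = 1/2 × 1/8 × 1/2 = 1/32.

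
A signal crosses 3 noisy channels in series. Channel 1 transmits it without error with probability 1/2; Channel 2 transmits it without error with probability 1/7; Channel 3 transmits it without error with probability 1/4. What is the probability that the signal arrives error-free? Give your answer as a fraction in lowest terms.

Each stage is reached only if all earlier stages succeed, so
P = 1/2 × 1/7 × 1/4 = 1/56.

1/56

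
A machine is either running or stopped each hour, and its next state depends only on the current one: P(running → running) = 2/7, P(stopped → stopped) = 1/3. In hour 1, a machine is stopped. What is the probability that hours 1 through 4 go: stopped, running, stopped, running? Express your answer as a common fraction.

20/63

Hour 1 is given. For each transition, use the conditional probability from the current state:
P(running | stopped) = 2/3; P(stopped | running) = 5/7; P(running | stopped) = 2/3.
P = 2/3 × 5/7 × 2/3 = 20/63.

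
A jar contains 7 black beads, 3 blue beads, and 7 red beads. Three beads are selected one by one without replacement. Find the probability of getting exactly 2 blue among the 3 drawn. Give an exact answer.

One ordering (blue drawn first) has probability 3/17 × 2/16 × 14/15 = 84/4080 = 7/340.
There are C(3,2) = 3 such orderings, each equally likely, so P = 3 × 7/340 = 21/340.

21/340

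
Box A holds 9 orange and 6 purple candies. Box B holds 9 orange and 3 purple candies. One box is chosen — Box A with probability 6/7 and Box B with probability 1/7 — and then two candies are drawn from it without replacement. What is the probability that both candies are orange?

From Box A: P(both orange) = (9/15)(8/14) = 12/35.
From Box B: P(both orange) = (9/12)(8/11) = 6/11.
Total probability = (6/7)(12/35) + (1/7)(6/11) = 1002/2695.

1002/2695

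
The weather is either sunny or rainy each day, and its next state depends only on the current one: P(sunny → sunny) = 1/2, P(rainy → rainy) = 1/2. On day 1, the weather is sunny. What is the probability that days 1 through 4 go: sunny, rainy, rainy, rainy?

1/8

Day 1 is given. For each transition, use the conditional probability from the current state:
P(rainy | sunny) = 1/2; P(rainy | rainy) = 1/2; P(rainy | rainy) = 1/2.
P = 1/2 × 1/2 × 1/2 = 1/8.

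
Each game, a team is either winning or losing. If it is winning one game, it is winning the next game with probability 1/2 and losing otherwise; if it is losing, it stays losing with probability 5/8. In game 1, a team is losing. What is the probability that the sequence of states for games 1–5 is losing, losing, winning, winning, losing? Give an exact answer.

15/256

Game 1 is given. For each transition, use the conditional probability from the current state:
P(losing | losing) = 5/8; P(winning | losing) = 3/8; P(winning | winning) = 1/2; P(losing | winning) = 1/2.
P = 5/8 × 3/8 × 1/2 × 1/2 = 15/256.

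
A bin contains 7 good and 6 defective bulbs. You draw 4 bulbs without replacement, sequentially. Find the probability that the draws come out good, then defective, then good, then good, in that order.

21/286

Each draw changes the counts, so multiply the conditional probabilities along the sequence:
P = 7/13 × 6/12 × 6/11 × 5/10 = 1260/17160 = 21/286.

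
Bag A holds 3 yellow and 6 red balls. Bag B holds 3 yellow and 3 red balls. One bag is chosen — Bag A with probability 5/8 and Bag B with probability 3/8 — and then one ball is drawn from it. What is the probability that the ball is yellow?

19/48

From Bag A: P(yellow) = 3/9.
From Bag B: P(yellow) = 3/6.
Total probability = (5/8)(3/9) + (3/8)(3/6) = 19/48.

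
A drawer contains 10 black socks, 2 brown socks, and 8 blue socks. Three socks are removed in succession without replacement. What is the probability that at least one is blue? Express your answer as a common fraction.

46/57

P(no blue) = 12/20 × 11/19 × 10/18 = 1320/6840 = 11/57.
P(at least one) = 1 − 11/57 = 46/57.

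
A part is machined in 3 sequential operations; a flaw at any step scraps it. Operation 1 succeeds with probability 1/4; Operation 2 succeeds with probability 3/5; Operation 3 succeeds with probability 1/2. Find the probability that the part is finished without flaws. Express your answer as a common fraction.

3/40

Each stage is reached only if all earlier stages succeed, so
P = 1/4 × 3/5 × 1/2 = 3/40.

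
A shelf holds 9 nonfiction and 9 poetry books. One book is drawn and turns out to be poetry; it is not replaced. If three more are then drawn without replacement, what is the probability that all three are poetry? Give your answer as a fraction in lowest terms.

After the first draw, 8 of the remaining 17 books are poetry.
P = 8/17 × 7/16 × 6/15 = 336/4080 = 7/85.

7/85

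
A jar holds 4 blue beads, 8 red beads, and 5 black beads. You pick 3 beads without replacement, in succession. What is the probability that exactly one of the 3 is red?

36/85

One ordering (red drawn first) has probability 8/17 × 9/16 × 8/15 = 576/4080 = 12/85.
There are C(3,1) = 3 such orderings, each equally likely, so P = 3 × 12/85 = 36/85.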